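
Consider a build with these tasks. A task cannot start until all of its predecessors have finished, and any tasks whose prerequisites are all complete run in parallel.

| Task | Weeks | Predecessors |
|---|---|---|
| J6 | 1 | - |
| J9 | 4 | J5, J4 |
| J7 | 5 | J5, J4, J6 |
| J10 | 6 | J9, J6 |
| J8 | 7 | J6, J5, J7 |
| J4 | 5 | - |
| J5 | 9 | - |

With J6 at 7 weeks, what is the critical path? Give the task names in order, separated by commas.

Baseline: J5→J7→J8 = 9+5+7 = 21 → 21 weeks.
The longest path through J6 is only 13 weeks, so J6 has float 8.
No other chain overtakes it, so the finish is 21 weeks.

J5, J7, J8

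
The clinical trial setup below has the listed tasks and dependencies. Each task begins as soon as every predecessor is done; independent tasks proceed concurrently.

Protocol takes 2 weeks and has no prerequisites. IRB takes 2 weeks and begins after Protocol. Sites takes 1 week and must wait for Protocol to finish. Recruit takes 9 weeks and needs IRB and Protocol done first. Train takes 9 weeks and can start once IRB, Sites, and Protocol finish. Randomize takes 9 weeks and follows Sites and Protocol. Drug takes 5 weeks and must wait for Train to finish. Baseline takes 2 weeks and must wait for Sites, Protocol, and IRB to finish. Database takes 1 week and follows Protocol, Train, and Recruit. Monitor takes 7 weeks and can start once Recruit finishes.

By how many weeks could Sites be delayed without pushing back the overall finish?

3

Critical path: Protocol→IRB→Recruit→Monitor = 2+2+9+7 = 20, so the finish is 20 weeks.
The longest chain containing Sites totals 17 weeks.
Float = 20 − 17 = 3.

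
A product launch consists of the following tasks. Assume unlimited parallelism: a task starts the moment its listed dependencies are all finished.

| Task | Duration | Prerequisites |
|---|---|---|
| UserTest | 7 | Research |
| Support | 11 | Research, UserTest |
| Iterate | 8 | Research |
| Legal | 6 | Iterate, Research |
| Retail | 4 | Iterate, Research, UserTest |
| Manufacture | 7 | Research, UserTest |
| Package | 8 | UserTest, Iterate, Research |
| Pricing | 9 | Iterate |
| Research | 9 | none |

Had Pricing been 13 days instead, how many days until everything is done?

30

As given, the longest chain is Research→UserTest→Support = 9+7+11 = 27, so the finish is 27 days.
Pricing has 1 day of float (longest path through it is 26).
Now Research→Iterate→Pricing = 9+8+13 = 30 is longest, so the finish becomes 30 days.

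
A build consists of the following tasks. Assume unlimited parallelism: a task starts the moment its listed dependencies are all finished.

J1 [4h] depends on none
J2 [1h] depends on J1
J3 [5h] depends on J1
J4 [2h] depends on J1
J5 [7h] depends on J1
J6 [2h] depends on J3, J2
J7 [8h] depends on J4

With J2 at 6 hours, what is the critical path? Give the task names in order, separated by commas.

J1, J4, J7

The binding path is J1→J4→J7 = 4+2+8 = 14; finish at 14 hours.
J2 is off the critical path — its longest chain is 7 hours, giving 7 of slack.
That remains the longest chain; total 14 hours.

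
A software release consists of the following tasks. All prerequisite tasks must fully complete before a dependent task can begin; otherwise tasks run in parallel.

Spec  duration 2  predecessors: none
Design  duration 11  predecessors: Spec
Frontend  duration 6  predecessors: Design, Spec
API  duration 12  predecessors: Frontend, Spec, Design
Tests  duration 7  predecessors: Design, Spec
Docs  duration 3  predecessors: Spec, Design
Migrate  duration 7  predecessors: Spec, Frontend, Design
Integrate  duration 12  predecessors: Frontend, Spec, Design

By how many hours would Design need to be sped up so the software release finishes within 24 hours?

Current finish: 31 hours; target: 24.
Design is on every critical path, so each hour cut from Design cuts the finish by one (this holds down to a finish of 21).
Need 31 − 24 = 7 hours off Design → Design becomes 4 hours, finish becomes 24.

7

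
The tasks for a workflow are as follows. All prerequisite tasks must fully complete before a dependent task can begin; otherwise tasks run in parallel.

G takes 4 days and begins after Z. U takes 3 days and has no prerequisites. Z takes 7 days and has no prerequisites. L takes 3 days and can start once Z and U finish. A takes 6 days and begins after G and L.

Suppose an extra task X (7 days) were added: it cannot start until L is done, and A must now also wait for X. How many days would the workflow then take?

23

Originally the workflow takes 17 days.
With X inserted, A now waits for max(G, L, X).
New critical path: Z→L→X→A = 7+3+7+6 = 23 ⇒ 23 days.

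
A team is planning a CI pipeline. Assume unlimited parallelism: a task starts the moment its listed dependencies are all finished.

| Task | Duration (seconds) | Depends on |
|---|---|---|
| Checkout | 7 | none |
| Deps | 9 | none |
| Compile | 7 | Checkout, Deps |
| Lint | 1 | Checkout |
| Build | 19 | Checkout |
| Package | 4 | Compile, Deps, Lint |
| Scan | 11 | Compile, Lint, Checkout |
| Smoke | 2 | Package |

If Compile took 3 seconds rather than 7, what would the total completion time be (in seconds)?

Baseline: Deps→Compile→Scan = 9+7+11 = 27 → 27 seconds.
Since Compile is critical, the -4 change carries straight to that chain (now 23 seconds).
New critical path: Checkout→Build = 7+19 = 26 ⇒ 26 seconds.

26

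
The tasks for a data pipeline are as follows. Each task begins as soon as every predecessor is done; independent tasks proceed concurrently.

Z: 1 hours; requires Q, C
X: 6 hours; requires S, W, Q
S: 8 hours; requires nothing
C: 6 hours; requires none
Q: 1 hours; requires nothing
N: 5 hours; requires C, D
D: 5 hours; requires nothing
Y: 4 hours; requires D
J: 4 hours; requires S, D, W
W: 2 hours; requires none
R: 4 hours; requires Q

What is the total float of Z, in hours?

7

S→X = 8+6 = 14 sets the makespan at 14 hours.
The longest chain containing Z totals 7 hours.
Float = 14 − 7 = 7.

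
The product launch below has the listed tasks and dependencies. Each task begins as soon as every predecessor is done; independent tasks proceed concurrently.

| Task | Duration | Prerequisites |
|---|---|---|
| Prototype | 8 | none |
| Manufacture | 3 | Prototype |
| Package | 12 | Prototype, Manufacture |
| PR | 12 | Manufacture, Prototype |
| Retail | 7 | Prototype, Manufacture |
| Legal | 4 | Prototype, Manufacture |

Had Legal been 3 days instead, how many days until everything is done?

23

Actual critical path: Prototype→Manufacture→Package = 8+3+12 = 23 ⇒ 23 days.
Legal has 8 days of float (longest path through it is 15).
The critical path is still Prototype→Manufacture→Package; finish is now 23 days.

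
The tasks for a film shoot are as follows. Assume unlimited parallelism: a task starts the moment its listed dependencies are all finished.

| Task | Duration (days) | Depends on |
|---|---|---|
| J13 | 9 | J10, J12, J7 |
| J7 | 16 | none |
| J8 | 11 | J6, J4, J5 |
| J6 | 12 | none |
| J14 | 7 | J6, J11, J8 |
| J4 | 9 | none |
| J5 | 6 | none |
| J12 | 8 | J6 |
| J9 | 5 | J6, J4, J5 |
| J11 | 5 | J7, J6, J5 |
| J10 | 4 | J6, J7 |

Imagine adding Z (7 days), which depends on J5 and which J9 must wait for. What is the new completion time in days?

30

Originally the job takes 30 days.
With Z inserted, J9 now waits for max(J6, J4, J5, Z).
New critical path: J6→J8→J14 = 12+11+7 = 30 ⇒ 30 days.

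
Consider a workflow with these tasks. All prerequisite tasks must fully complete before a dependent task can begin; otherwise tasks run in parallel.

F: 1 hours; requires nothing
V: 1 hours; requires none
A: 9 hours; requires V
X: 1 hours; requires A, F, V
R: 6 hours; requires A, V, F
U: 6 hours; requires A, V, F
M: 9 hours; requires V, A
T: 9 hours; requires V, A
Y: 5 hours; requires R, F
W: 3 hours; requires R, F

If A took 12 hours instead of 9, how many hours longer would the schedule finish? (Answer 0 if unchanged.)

As given, the longest chain is V→A→R→Y = 1+9+6+5 = 21, so the finish is 21 hours.
Since A is critical, the +3 change carries straight to that chain (now 24 hours).
The critical path is still V→A→R→Y; finish is now 24 hours.
Change in finish: 24 − 21 = +3 hours.

3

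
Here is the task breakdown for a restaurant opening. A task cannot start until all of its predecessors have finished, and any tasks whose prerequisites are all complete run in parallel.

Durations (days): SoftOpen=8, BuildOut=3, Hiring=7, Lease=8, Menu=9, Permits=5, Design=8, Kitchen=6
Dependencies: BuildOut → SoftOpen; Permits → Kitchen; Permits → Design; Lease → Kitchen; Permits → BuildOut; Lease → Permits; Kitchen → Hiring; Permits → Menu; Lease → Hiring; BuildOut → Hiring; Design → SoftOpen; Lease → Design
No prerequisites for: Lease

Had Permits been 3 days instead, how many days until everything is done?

27

As given, the longest chain is Lease→Permits→Design→SoftOpen = 8+5+8+8 = 29, so the finish is 29 days.
Permits lies on that path, so at 3 days the path becomes 27 days.
The critical path is still Lease→Permits→Design→SoftOpen; finish is now 27 days.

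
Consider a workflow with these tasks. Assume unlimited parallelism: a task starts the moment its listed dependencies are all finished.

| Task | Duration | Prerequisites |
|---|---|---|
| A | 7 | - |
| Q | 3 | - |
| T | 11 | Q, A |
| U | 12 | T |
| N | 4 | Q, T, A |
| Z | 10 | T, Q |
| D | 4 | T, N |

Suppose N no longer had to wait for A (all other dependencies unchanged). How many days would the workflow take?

30

Original critical path: A→T→U = 7+11+12 = 30 ⇒ 30 days.
Dropping A→N doesn't change N's earliest start (18); another predecessor still binds.
The longest chain is now A→T→U = 7+11+12 = 30, so the workflow takes 30 days.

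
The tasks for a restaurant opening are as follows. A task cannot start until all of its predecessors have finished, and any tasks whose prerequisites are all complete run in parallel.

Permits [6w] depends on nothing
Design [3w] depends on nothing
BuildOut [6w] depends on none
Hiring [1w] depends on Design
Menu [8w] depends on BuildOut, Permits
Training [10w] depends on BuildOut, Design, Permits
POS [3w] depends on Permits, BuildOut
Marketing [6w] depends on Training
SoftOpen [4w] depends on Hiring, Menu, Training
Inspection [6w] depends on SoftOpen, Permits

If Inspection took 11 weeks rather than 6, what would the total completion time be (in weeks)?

As given, the longest chain is Permits→Training→SoftOpen→Inspection = 6+10+4+6 = 26, so the finish is 26 weeks.
Inspection is on the critical path; changing it to 11 makes that path 31 weeks.
That remains the longest chain; total 31 weeks.

31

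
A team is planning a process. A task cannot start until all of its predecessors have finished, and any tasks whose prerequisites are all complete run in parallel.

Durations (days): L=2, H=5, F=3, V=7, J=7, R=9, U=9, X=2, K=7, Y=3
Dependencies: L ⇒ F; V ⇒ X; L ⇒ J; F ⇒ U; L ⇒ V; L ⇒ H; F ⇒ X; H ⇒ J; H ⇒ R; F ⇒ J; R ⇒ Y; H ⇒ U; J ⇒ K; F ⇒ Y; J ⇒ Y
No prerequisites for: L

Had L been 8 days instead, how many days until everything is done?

As given, the longest chain is L→H→J→K = 2+5+7+7 = 21, so the finish is 21 days.
L lies on that path, so at 8 days the path becomes 27 days.
The critical path is still L→H→J→K; finish is now 27 days.

27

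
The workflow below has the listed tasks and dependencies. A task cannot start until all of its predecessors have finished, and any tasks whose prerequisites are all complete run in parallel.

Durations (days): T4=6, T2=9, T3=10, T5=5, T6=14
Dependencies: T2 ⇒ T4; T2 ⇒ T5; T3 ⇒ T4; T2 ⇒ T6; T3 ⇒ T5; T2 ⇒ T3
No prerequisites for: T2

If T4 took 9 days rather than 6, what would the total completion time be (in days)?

28

Baseline: T2→T3→T4 = 9+10+6 = 25 → 25 days.
Since T4 is critical, the +3 change carries straight to that chain (now 28 days).
That remains the longest chain; total 28 days.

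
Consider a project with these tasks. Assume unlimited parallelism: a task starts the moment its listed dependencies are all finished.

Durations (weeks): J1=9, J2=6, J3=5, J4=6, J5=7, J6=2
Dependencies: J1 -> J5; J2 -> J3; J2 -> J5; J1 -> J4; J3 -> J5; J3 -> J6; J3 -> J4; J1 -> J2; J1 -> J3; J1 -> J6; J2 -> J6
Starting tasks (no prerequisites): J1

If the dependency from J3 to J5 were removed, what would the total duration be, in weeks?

With the dependency in place, J1→J2→J3→J5 = 9+6+5+7 = 27 sets the finish at 27 weeks.
Without J3→J5, J5's earliest start moves from 20 to 15.
After: J1→J2→J3→J4 = 9+6+5+6 = 26 → 26 weeks.

26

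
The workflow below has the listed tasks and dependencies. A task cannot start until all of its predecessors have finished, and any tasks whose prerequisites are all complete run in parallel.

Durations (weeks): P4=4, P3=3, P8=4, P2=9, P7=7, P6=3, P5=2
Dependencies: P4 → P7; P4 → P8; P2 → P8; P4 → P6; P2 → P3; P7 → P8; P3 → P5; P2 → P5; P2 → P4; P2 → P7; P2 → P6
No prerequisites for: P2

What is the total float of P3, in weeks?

P2→P4→P7→P8 = 9+4+7+4 = 24 sets the makespan at 24 weeks.
The longest chain containing P3 totals 14 weeks.
Float = 24 − 14 = 10.

10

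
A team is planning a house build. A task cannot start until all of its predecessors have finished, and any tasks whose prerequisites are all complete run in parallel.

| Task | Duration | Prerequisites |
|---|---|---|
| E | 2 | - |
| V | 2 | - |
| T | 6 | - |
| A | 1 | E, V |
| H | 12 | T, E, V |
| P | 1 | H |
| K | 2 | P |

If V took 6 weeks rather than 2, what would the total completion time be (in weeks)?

As given, the longest chain is T→H→P→K = 6+12+1+2 = 21, so the finish is 21 weeks.
The longest path through V is only 17 weeks, so V has float 4.
The binding chain switches to V→H→P→K = 6+12+1+2 = 21; finish 21 weeks.

21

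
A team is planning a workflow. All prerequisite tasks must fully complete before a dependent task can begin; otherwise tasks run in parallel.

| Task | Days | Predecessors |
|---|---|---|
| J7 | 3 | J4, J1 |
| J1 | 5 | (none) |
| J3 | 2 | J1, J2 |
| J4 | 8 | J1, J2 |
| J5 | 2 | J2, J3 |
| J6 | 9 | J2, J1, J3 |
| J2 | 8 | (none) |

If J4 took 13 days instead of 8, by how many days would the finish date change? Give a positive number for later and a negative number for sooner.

5

The binding path is J2→J4→J7 = 8+8+3 = 19; finish at 19 days.
J4 lies on that path, so at 13 days the path becomes 24 days.
That remains the longest chain; total 24 days.
Change in finish: 24 − 19 = +5 days.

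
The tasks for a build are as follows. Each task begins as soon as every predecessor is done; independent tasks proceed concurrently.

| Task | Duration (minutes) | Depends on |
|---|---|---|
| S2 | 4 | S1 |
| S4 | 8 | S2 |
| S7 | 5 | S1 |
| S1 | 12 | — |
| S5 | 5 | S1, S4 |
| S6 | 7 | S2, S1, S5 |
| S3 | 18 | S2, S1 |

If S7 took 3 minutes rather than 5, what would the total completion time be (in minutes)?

36

Critical path before the change: S1→S2→S4→S5→S6 = 12+4+8+5+7 = 36 giving 36 minutes.
The longest path through S7 is only 17 minutes, so S7 has float 19.
The critical path is still S1→S2→S4→S5→S6; finish is now 36 minutes.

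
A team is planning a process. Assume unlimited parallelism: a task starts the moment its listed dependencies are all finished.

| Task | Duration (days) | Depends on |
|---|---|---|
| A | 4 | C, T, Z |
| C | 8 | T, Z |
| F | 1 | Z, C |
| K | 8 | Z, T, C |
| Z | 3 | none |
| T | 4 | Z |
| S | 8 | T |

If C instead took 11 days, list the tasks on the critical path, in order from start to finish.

As given, the longest chain is Z→T→C→K = 3+4+8+8 = 23, so the finish is 23 days.
C lies on that path, so at 11 days the path becomes 26 days.
No other chain overtakes it, so the finish is 26 days.

Z, T, C, K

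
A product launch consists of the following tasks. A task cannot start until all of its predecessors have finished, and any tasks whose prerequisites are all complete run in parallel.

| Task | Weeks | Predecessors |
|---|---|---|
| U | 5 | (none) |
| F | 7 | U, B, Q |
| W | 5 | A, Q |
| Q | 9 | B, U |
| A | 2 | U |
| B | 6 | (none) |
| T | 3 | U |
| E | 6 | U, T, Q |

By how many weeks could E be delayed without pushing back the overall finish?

Critical path: B→Q→F = 6+9+7 = 22, so the finish is 22 weeks.
The longest chain containing E totals 21 weeks.
So E can slip 22 − 21 = 1 week.

1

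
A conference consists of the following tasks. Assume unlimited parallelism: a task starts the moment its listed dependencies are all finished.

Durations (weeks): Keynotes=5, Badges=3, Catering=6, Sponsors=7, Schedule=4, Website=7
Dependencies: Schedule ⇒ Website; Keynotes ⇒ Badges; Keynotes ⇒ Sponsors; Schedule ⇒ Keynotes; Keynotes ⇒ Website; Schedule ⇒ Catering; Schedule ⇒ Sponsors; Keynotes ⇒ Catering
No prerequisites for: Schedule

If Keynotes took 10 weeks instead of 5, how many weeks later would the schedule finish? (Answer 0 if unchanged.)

As given, the longest chain is Schedule→Keynotes→Sponsors = 4+5+7 = 16, so the finish is 16 weeks.
Keynotes lies on that path, so at 10 weeks the path becomes 21 weeks.
No other chain overtakes it, so the finish is 21 weeks.
Change in finish: 21 − 16 = +5 weeks.

5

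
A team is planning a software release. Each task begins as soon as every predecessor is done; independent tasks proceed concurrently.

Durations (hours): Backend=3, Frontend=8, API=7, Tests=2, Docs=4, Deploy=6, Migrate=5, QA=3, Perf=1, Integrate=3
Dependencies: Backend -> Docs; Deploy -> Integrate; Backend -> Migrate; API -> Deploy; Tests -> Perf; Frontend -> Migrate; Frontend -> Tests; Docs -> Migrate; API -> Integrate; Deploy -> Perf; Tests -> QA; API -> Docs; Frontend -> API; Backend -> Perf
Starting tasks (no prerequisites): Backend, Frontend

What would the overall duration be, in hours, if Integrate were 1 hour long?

24

Actual critical path: Frontend→API→Deploy→Integrate = 8+7+6+3 = 24 ⇒ 24 hours.
Since Integrate is critical, the -2 change carries straight to that chain (now 22 hours).
The binding chain switches to Frontend→API→Docs→Migrate = 8+7+4+5 = 24; finish 24 hours.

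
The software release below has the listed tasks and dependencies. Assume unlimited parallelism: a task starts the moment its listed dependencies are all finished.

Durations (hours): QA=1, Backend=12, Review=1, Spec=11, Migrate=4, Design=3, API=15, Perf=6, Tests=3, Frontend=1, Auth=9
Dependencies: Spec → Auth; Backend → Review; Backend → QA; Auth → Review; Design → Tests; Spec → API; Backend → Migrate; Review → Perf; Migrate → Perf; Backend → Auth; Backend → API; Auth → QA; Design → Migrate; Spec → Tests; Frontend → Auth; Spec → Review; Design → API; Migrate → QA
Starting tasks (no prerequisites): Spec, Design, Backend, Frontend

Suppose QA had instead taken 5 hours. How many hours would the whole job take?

28

As given, the longest chain is Backend→Auth→Review→Perf = 12+9+1+6 = 28, so the finish is 28 hours.
The longest path through QA is only 22 hours, so QA has float 6.
The critical path is still Backend→Auth→Review→Perf; finish is now 28 hours.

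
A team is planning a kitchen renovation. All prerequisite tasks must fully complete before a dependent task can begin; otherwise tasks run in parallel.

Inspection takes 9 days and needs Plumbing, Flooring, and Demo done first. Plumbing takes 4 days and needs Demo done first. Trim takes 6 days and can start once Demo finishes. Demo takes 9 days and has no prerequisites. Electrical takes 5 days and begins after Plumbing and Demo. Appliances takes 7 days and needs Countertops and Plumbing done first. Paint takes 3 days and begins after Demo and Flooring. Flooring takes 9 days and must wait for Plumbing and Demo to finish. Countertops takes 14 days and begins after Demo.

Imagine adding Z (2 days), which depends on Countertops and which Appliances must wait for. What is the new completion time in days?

32

Originally the project takes 31 days.
With Z inserted, Appliances now waits for max(Countertops, Plumbing, Z).
New critical path: Demo→Countertops→Z→Appliances = 9+14+2+7 = 32 ⇒ 32 days.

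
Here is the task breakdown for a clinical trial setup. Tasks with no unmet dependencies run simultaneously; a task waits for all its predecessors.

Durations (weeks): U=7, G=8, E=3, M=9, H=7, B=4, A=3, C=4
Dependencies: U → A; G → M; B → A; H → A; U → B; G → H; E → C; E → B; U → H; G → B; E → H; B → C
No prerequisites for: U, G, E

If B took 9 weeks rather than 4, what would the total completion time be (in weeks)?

The binding path is G→H→A = 8+7+3 = 18; finish at 18 weeks.
B has 2 weeks of float (longest path through it is 16).
New critical path: G→B→C = 8+9+4 = 21 ⇒ 21 weeks.

21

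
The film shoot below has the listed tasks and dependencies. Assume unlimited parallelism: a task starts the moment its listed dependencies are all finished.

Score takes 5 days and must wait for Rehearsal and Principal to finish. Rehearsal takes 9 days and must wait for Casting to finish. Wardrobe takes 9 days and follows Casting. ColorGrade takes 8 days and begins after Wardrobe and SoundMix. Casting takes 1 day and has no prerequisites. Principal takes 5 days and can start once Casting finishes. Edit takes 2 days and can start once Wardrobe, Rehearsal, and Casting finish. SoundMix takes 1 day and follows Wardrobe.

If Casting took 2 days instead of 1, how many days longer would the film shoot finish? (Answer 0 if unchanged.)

The binding path is Casting→Wardrobe→SoundMix→ColorGrade = 1+9+1+8 = 19; finish at 19 days.
Casting lies on that path, so at 2 days the path becomes 20 days.
No other chain overtakes it, so the finish is 20 days.
Change in finish: 20 − 19 = +1 days.

1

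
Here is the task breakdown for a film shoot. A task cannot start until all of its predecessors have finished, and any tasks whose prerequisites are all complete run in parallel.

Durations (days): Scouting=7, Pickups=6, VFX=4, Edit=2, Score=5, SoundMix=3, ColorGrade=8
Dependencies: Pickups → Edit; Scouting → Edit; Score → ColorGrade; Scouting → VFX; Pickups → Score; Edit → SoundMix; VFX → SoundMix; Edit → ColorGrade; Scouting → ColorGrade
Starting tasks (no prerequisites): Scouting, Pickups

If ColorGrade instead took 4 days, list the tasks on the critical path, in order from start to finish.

Pickups, Score, ColorGrade

The binding path is Pickups→Score→ColorGrade = 6+5+8 = 19; finish at 19 days.
Since ColorGrade is critical, the -4 change carries straight to that chain (now 15 days).
No other chain overtakes it, so the finish is 15 days.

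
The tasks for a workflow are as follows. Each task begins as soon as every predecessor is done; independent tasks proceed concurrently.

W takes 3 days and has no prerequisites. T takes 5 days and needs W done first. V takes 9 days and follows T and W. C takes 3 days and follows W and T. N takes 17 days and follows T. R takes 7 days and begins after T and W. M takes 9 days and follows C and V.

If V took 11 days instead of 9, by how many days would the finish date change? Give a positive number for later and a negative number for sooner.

The binding path is W→T→V→M = 3+5+9+9 = 26; finish at 26 days.
V lies on that path, so at 11 days the path becomes 28 days.
No other chain overtakes it, so the finish is 28 days.
Change in finish: 28 − 26 = +2 days.

2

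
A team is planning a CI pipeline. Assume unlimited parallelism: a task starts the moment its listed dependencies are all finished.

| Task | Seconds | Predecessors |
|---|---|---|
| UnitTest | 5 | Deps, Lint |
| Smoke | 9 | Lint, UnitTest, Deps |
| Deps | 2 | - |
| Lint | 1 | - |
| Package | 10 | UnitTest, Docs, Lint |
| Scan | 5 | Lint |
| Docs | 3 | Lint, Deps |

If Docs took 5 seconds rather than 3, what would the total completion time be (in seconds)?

17

Critical path before the change: Deps→UnitTest→Package = 2+5+10 = 17 giving 17 seconds.
Docs has 2 seconds of float (longest path through it is 15).
No other chain overtakes it, so the finish is 17 seconds.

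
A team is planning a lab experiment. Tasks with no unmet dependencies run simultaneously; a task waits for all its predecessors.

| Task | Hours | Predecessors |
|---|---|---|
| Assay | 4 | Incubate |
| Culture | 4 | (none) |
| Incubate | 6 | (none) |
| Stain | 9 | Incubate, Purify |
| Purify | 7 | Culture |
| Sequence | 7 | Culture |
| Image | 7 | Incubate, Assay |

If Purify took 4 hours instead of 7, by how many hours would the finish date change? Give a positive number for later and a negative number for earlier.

Baseline: Culture→Purify→Stain = 4+7+9 = 20 → 20 hours.
Purify is on the critical path; changing it to 4 makes that path 17 hours.
That remains the longest chain; total 17 hours.
Change in finish: 17 − 20 = -3 hours.

-3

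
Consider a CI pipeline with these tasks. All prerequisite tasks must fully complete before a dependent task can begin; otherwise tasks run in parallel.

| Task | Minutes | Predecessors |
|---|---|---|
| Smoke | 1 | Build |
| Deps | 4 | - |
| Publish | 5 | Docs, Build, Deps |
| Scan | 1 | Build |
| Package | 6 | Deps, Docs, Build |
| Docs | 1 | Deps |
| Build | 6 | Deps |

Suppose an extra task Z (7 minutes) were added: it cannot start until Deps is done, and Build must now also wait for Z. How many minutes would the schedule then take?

23

Originally the schedule takes 16 minutes.
With Z inserted, Build now waits for max(Deps, Z).
New critical path: Deps→Z→Build→Package = 4+7+6+6 = 23 ⇒ 23 minutes.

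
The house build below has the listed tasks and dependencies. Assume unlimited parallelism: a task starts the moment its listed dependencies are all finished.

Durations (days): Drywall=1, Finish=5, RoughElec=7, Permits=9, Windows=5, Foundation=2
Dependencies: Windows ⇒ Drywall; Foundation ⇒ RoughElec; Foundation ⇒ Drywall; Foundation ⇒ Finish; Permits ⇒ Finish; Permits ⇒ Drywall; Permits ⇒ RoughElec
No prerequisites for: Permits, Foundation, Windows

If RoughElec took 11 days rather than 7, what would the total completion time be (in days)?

As given, the longest chain is Permits→RoughElec = 9+7 = 16, so the finish is 16 days.
RoughElec is on the critical path; changing it to 11 makes that path 20 days.
That remains the longest chain; total 20 days.

20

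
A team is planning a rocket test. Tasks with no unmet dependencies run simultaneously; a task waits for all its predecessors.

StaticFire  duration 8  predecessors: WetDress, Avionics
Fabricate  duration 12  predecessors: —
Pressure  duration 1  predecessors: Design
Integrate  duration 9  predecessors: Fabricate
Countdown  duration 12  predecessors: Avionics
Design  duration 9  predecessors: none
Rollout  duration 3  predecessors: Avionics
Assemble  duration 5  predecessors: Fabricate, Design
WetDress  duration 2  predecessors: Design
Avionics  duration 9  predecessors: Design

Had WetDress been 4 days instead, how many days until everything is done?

As given, the longest chain is Design→Avionics→Countdown = 9+9+12 = 30, so the finish is 30 days.
WetDress is off the critical path — its longest chain is 19 days, giving 11 of slack.
No other chain overtakes it, so the finish is 30 days.

30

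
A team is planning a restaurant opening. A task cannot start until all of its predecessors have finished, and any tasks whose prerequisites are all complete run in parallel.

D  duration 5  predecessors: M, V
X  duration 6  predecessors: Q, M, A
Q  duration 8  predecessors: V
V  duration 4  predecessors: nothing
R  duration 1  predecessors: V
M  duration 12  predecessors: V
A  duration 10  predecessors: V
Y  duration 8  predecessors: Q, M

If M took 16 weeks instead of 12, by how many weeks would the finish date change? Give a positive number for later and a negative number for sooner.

As given, the longest chain is V→M→Y = 4+12+8 = 24, so the finish is 24 weeks.
M is on the critical path; changing it to 16 makes that path 28 weeks.
That remains the longest chain; total 28 weeks.
Change in finish: 28 − 24 = +4 weeks.

4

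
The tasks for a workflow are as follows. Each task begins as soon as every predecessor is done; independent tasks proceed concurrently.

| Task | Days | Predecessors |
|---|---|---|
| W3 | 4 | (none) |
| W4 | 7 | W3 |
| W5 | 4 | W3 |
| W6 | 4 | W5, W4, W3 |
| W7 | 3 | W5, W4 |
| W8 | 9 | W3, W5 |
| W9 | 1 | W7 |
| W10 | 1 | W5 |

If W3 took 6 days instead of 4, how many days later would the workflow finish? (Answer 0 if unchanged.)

Actual critical path: W3→W5→W8 = 4+4+9 = 17 ⇒ 17 days.
Since W3 is critical, the +2 change carries straight to that chain (now 19 days).
No other chain overtakes it, so the finish is 19 days.
Change in finish: 19 − 17 = +2 days.

2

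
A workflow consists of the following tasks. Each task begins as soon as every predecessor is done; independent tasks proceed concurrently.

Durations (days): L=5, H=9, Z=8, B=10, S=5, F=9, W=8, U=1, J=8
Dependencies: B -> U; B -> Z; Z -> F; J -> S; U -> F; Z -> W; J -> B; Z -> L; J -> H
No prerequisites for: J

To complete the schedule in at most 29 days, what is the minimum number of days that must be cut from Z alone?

Current finish: 35 days; target: 29.
Z is on every critical path, so each day cut from Z cuts the finish by one (this holds down to a finish of 28).
Need 35 − 29 = 6 days off Z → Z becomes 2 days, finish becomes 29.

6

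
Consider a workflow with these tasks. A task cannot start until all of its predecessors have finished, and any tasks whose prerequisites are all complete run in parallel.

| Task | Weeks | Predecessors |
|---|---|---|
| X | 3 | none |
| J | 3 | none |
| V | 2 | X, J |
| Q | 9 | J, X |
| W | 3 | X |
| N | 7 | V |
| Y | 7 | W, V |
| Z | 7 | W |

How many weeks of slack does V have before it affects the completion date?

1

Critical path: X→W→Y = 3+3+7 = 13, so the finish is 13 weeks.
The longest chain containing V totals 12 weeks.
Float = 13 − 12 = 1.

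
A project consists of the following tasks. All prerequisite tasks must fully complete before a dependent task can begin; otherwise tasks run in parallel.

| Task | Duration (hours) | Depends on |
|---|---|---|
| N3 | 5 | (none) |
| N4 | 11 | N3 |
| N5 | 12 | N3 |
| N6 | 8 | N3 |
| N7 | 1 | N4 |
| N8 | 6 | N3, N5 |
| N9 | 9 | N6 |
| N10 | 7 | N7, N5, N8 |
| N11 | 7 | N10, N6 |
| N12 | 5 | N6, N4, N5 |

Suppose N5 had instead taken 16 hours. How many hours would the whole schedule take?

41

Critical path before the change: N3→N5→N8→N10→N11 = 5+12+6+7+7 = 37 giving 37 hours.
N5 is on the critical path; changing it to 16 makes that path 41 hours.
The critical path is still N3→N5→N8→N10→N11; finish is now 41 hours.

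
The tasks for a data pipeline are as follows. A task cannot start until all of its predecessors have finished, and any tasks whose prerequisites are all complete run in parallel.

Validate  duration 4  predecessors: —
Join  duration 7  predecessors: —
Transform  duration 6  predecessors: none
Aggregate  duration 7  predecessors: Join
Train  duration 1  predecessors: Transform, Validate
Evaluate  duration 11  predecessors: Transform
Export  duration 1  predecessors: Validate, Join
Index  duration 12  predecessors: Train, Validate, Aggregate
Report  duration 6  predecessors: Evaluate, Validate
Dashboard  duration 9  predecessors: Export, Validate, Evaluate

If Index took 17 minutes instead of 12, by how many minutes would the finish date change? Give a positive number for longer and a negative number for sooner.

5

Critical path before the change: Join→Aggregate→Index = 7+7+12 = 26 giving 26 minutes.
Index is on the critical path; changing it to 17 makes that path 31 minutes.
No other chain overtakes it, so the finish is 31 minutes.
Change in finish: 31 − 26 = +5 minutes.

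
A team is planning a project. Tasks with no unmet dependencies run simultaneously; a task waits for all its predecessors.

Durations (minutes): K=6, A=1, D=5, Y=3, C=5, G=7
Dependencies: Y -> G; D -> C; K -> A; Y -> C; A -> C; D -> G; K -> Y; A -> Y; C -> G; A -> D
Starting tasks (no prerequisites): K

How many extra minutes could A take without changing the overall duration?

K→A→D→C→G = 6+1+5+5+7 = 24 sets the makespan at 24 minutes.
The longest chain containing A totals 24 minutes.
So A can slip 7 − 7 = 0 minutes.

0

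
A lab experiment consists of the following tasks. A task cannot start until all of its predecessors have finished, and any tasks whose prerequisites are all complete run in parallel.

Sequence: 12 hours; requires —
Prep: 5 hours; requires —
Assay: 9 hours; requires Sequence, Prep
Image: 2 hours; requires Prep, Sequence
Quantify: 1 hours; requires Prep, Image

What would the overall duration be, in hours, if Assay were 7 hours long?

19

The binding path is Sequence→Assay = 12+9 = 21; finish at 21 hours.
Assay is on the critical path; changing it to 7 makes that path 19 hours.
No other chain overtakes it, so the finish is 19 hours.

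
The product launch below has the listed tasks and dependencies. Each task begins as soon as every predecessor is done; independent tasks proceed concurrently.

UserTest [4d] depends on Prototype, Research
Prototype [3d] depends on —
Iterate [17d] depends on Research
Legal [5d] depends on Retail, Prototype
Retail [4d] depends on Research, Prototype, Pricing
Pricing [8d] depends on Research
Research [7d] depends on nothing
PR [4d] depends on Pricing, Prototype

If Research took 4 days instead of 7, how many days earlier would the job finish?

3

Baseline: Research→Iterate = 7+17 = 24 → 24 days.
Research lies on that path, so at 4 days the path becomes 21 days.
That remains the longest chain; total 21 days.
Change in finish: 21 − 24 = -3 days.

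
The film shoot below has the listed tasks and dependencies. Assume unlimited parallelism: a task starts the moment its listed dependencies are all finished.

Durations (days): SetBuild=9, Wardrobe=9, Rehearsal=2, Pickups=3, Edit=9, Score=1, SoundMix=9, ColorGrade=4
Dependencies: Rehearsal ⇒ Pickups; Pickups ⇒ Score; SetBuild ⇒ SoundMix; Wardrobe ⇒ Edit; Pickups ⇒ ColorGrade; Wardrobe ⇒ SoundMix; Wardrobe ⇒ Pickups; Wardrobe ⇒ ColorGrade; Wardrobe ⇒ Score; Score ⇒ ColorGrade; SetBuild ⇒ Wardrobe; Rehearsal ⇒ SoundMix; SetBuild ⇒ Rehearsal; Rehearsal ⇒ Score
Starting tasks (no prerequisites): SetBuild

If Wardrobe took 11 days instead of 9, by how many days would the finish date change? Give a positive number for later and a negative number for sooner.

2

As given, the longest chain is SetBuild→Wardrobe→Edit = 9+9+9 = 27, so the finish is 27 days.
Wardrobe lies on that path, so at 11 days the path becomes 29 days.
The critical path is still SetBuild→Wardrobe→Edit; finish is now 29 days.
Change in finish: 29 − 27 = +2 days.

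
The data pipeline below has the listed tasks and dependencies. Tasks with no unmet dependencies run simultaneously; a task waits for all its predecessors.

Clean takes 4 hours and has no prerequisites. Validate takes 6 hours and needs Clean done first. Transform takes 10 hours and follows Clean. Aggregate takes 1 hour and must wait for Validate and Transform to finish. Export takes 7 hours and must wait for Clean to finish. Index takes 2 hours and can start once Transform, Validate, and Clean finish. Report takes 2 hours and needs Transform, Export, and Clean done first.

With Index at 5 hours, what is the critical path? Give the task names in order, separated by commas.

Critical path before the change: Clean→Transform→Index = 4+10+2 = 16 giving 16 hours.
Index lies on that path, so at 5 hours the path becomes 19 hours.
That remains the longest chain; total 19 hours.

Clean, Transform, Index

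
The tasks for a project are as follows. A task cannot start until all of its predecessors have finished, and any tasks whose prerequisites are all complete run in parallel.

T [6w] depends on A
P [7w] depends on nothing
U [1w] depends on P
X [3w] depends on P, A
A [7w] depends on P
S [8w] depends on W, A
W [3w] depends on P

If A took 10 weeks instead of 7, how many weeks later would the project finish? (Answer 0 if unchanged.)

Critical path before the change: P→A→S = 7+7+8 = 22 giving 22 weeks.
A lies on that path, so at 10 weeks the path becomes 25 weeks.
No other chain overtakes it, so the finish is 25 weeks.
Change in finish: 25 − 22 = +3 weeks.

3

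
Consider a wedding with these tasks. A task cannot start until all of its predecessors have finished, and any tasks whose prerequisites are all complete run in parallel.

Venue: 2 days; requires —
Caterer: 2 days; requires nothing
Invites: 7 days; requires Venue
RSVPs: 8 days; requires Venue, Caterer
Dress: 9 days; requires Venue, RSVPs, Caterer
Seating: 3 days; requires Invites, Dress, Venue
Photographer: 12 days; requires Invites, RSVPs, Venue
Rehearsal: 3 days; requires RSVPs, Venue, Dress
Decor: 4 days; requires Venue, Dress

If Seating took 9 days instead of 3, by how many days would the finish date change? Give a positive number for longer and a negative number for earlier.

5

The binding path is Venue→RSVPs→Dress→Decor = 2+8+9+4 = 23; finish at 23 days.
Seating has 1 day of float (longest path through it is 22).
Now Venue→RSVPs→Dress→Seating = 2+8+9+9 = 28 is longest, so the finish becomes 28 days.
Change in finish: 28 − 23 = +5 days.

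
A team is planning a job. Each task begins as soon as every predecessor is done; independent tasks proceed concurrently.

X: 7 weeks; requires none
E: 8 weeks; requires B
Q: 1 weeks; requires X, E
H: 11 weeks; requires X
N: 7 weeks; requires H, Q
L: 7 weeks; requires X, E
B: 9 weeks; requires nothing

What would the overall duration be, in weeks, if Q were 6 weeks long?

30

Baseline: B→E→Q→N = 9+8+1+7 = 25 → 25 weeks.
Since Q is critical, the +5 change carries straight to that chain (now 30 weeks).
The critical path is still B→E→Q→N; finish is now 30 weeks.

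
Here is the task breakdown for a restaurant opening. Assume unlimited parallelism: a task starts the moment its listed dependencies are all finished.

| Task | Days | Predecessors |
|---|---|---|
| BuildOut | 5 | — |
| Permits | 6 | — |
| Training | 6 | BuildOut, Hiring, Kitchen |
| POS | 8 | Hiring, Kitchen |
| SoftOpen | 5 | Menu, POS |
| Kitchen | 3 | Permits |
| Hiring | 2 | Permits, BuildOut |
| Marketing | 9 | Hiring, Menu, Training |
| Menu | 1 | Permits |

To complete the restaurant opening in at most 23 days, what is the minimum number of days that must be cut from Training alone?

1

Current finish: 24 days; target: 23.
Training is on every critical path, so each day cut from Training cuts the finish by one (this holds down to a finish of 22).
Need 24 − 23 = 1 day off Training → Training becomes 5 days, finish becomes 23.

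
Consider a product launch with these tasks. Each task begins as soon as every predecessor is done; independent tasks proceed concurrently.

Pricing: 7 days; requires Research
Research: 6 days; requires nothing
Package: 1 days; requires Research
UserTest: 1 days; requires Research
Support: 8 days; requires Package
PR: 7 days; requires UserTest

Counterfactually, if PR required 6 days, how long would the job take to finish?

Baseline: Research→Package→Support = 6+1+8 = 15 → 15 days.
The longest path through PR is only 14 days, so PR has float 1.
That remains the longest chain; total 15 days.

15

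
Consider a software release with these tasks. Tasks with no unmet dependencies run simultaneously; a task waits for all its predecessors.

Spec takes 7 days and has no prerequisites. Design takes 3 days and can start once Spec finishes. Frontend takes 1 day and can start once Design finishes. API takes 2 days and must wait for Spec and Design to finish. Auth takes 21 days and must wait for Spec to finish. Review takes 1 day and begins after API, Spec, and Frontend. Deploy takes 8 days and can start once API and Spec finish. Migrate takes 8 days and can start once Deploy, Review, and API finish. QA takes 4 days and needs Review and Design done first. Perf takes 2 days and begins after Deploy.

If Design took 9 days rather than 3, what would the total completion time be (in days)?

Baseline: Spec→Design→API→Deploy→Migrate = 7+3+2+8+8 = 28 → 28 days.
Design is on the critical path; changing it to 9 makes that path 34 days.
No other chain overtakes it, so the finish is 34 days.

34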